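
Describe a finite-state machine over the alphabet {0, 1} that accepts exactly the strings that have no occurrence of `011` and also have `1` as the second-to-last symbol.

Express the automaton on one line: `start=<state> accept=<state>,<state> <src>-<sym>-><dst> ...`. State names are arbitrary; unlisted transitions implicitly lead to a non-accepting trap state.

Build one automaton per condition and run them in lockstep. The first has 4 states tracking partial matches of the forbidden pattern `011`; the second has 7 states tracking the last 2 symbols read. A product state is a pair (one from each), accepting exactly when both do.
11 states suffice.
       0  1 
>  A   B  C 
   B   D  E 
   C   F  G 
   D   D  E 
   E   F  H 
 * F   D  E 
 * G   F  G 
   H   I  H 
   I   J  K 
   J   J  K 
   K   I  H 
(> = start, * = accepting)

start=A accept=F,G A-0->B A-1->C B-0->D B-1->E C-0->F C-1->G D-0->D D-1->E E-0->F E-1->H F-0->D F-1->E G-0->F G-1->G H-0->I H-1->H I-0->J I-1->K J-0->J J-1->K K-0->I K-1->H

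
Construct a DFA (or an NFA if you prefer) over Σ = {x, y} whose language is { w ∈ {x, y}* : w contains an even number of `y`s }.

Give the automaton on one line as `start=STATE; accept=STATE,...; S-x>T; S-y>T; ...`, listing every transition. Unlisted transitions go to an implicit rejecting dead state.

start=q0; accept=q0; q0-x>q0; q0-y>q1; q1-x>q1; q1-y>q0

Keep the running count of `y`s modulo 2: each `y` advances along the cycle q0 → q1 → q0 while other symbols loop. Accept at q0.
        x   y  
>* q0   q0  q1 
   q1   q1  q0 
(> = start, * = accepting)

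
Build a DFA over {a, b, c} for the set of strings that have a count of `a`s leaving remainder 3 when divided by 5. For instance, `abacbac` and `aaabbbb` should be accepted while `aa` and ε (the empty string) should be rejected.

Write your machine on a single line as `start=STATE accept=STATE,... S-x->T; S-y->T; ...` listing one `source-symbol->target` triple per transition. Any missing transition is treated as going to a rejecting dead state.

The only thing that matters is how many `a`s have appeared, reduced mod 5. Use one state per residue: s0 for 0, …, s4 for 4. Reading `a` moves to the next residue; anything else stays put. s3 is accepting.
A 5-state machine:
        a   b   c  
>  s0   s1  s0  s0 
   s1   s2  s1  s1 
   s2   s3  s2  s2 
 * s3   s4  s3  s3 
   s4   s0  s4  s4 
(> = start, * = accepting)

start=s0; accept=s3; s0-a->s1; s0-b->s0; s0-c->s0; s1-a->s2; s1-b->s1; s1-c->s1; s2-a->s3; s2-b->s2; s2-c->s2; s3-a->s4; s3-b->s3; s3-c->s3; s4-a->s0; s4-b->s4; s4-c->s4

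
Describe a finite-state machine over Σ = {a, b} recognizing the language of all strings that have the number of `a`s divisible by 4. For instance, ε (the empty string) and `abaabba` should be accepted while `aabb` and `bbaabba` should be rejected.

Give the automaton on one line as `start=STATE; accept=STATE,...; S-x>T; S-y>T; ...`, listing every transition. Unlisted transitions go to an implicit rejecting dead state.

Keep the running count of `a`s modulo 4: each `a` advances along the cycle s0 → s1 → s2 → s3 → s0 while other symbols loop. Accept at s0.
A 4-state machine:
        a   b  
>* s0   s1  s0 
   s1   s2  s1 
   s2   s3  s2 
   s3   s0  s3 
(> = start, * = accepting)

start=s0; accept=s0; s0-a>s1; s0-b>s0; s1-a>s2; s1-b>s1; s2-a>s3; s2-b>s2; s3-a>s0; s3-b>s3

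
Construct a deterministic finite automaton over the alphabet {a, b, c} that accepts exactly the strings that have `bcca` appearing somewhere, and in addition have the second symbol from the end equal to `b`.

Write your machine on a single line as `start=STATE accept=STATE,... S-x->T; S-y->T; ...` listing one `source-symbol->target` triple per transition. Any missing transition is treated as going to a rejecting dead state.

start=q0; accept=q6,q7; q0-a->q0; q0-b->q1; q0-c->q0; q1-a->q0; q1-b->q1; q1-c->q2; q2-a->q0; q2-b->q1; q2-c->q3; q3-a->q4; q3-b->q1; q3-c->q0; q4-a->q4; q4-b->q5; q4-c->q4; q5-a->q6; q5-b->q7; q5-c->q6; q6-a->q4; q6-b->q5; q6-c->q4; q7-a->q6; q7-b->q7; q7-c->q6

Handle the two conditions separately and then intersect. The first has 5 states tracking whether and how much of `bcca` has been seen; the second has 13 states tracking the last 2 symbols read. A product state is a pair (one from each), accepting exactly when both do. After merging equivalent states the machine shrinks.
An 8-state machine:
        a   b   c  
>  q0   q0  q1  q0 
   q1   q0  q1  q2 
   q2   q0  q1  q3 
   q3   q4  q1  q0 
   q4   q4  q5  q4 
   q5   q6  q7  q6 
 * q6   q4  q5  q4 
 * q7   q6  q7  q6 
(> = start, * = accepting)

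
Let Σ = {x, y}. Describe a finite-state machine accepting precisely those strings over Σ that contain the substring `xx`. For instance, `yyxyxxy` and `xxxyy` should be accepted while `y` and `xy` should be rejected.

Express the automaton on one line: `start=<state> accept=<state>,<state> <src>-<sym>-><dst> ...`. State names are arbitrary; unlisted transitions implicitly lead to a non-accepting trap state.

States A..B record the length of the longest prefix of `xx` that matches the current input suffix. Reaching C means `xx` has been seen, and we stay there forever. Accept from C.
       x  y 
>  A   B  A 
   B   C  A 
 * C   C  C 
(> = start, * = accepting)

start=A accept=C A-x->B A-y->A B-x->C B-y->A C-x->C C-y->C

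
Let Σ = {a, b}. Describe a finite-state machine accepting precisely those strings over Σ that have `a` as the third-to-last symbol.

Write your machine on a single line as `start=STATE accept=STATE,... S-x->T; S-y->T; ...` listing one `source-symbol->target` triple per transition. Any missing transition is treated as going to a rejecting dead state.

A DFA must remember the last 3 symbols (since which symbol is third-to-last isn't known until the input ends). Use one state per possible window of the last ≤3 symbols; accept from those whose window starts with `a`.
          a    b  
>  q0     q1   q2 
   q1     q3   q4 
   q2     q5   q6 
   q3     q7   q8 
   q4     q9  q10 
   q5    q11  q12 
   q6    q13  q14 
 * q7     q7   q8 
 * q8     q9  q10 
 * q9    q11  q12 
 * q10   q13  q14 
   q11    q7   q8 
   q12    q9  q10 
   q13   q11  q12 
   q14   q13  q14 
(> = start, * = accepting)

start=q0; accept=q7,q8,q9,q10; q0-a->q1; q0-b->q2; q1-a->q3; q1-b->q4; q2-a->q5; q2-b->q6; q3-a->q7; q3-b->q8; q4-a->q9; q4-b->q10; q5-a->q11; q5-b->q12; q6-a->q13; q6-b->q14; q7-a->q7; q7-b->q8; q8-a->q9; q8-b->q10; q9-a->q11; q9-b->q12; q10-a->q13; q10-b->q14; q11-a->q7; q11-b->q8; q12-a->q9; q12-b->q10; q13-a->q11; q13-b->q12; q14-a->q13; q14-b->q14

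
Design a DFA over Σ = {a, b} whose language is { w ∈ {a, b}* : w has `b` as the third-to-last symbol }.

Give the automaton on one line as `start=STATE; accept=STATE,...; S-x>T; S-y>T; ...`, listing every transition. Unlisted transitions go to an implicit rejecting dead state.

A DFA must remember the last 3 symbols (since which symbol is third-to-last isn't known until the input ends). Use one state per possible window of the last ≤3 symbols; accept from those whose window starts with `b`.
With 15 states:
          a    b  
>  S0     S1   S2 
   S1     S3   S4 
   S2     S5   S6 
   S3     S7   S8 
   S4     S9  S10 
   S5    S11  S12 
   S6    S13  S14 
   S7     S7   S8 
   S8     S9  S10 
   S9    S11  S12 
   S10   S13  S14 
 * S11    S7   S8 
 * S12    S9  S10 
 * S13   S11  S12 
 * S14   S13  S14 
(> = start, * = accepting)

start=S0; accept=S11,S12,S13,S14; S0-a>S1; S0-b>S2; S1-a>S3; S1-b>S4; S2-a>S5; S2-b>S6; S3-a>S7; S3-b>S8; S4-a>S9; S4-b>S10; S5-a>S11; S5-b>S12; S6-a>S13; S6-b>S14; S7-a>S7; S7-b>S8; S8-a>S9; S8-b>S10; S9-a>S11; S9-b>S12; S10-a>S13; S10-b>S14; S11-a>S7; S11-b>S8; S12-a>S9; S12-b>S10; S13-a>S11; S13-b>S12; S14-a>S13; S14-b>S14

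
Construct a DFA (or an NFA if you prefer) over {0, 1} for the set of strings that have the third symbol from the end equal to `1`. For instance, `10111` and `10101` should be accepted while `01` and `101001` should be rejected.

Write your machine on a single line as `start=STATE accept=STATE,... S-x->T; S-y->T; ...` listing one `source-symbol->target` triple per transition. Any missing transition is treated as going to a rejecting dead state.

A DFA must remember the last 3 symbols (since which symbol is third-to-last isn't known until the input ends). Use one state per possible window of the last ≤3 symbols; accept from those whose window starts with `1`.
With 15 states:
       0  1 
>  A   B  C 
   B   D  E 
   C   F  G 
   D   H  I 
   E   J  K 
   F   L  M 
   G   N  O 
   H   H  I 
   I   J  K 
   J   L  M 
   K   N  O 
 * L   H  I 
 * M   J  K 
 * N   L  M 
 * O   N  O 
(> = start, * = accepting)

start=A; accept=L,M,N,O; A-0->B; A-1->C; B-0->D; B-1->E; C-0->F; C-1->G; D-0->H; D-1->I; E-0->J; E-1->K; F-0->L; F-1->M; G-0->N; G-1->O; H-0->H; H-1->I; I-0->J; I-1->K; J-0->L; J-1->M; K-0->N; K-1->O; L-0->H; L-1->I; M-0->J; M-1->K; N-0->L; N-1->M; O-0->N; O-1->O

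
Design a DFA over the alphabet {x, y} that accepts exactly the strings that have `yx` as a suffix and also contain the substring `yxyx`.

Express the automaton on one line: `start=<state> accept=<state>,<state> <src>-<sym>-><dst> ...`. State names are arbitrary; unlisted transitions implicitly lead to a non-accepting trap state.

start=S0 accept=S4 S0-x->S0 S0-y->S1 S1-x->S2 S1-y->S1 S2-x->S0 S2-y->S3 S3-x->S4 S3-y->S1 S4-x->S5 S4-y->S6 S5-x->S5 S5-y->S6 S6-x->S4 S6-y->S6

Handle the two conditions separately and then intersect. The first has 3 states tracking how much of the suffix `yx` has currently been matched; the second has 5 states tracking whether and how much of `yxyx` has been seen. A product state is a pair (one from each), accepting exactly when both do.
        x   y  
>  S0   S0  S1 
   S1   S2  S1 
   S2   S0  S3 
   S3   S4  S1 
 * S4   S5  S6 
   S5   S5  S6 
   S6   S4  S6 
(> = start, * = accepting)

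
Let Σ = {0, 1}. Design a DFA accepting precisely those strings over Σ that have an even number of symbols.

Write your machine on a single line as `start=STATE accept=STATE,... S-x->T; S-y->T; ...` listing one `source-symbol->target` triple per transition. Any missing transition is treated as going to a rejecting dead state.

start=q0; accept=q0; q0-0->q1; q0-1->q1; q1-0->q0; q1-1->q0

Only the length mod 2 matters, so use a 2-cycle: from any state, every input symbol moves to the next state, wrapping q1 back to q0. Mark q0 accepting.
2 states suffice.
        0   1  
>* q0   q1  q1 
   q1   q0  q0 
(> = start, * = accepting)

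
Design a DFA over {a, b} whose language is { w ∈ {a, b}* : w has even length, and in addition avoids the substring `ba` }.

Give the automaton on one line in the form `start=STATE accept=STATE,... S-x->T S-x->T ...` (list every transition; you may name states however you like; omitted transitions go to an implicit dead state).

start=s0 accept=s0,s3 s0-a->s1 s0-b->s2 s1-a->s0 s1-b->s3 s2-a->s4 s2-b->s3 s3-a->s5 s3-b->s2 s4-a->s5 s4-b->s5 s5-a->s4 s5-b->s4

Build one automaton per condition and run them in lockstep. One (2 states) tracks the input length modulo 2; the other (3 states) tracks partial matches of the forbidden pattern `ba`. Each combined state is a pair, one component from each; accept when both components accept.
6 states suffice.
        a   b  
>* s0   s1  s2 
   s1   s0  s3 
   s2   s4  s3 
 * s3   s5  s2 
   s4   s5  s5 
   s5   s4  s4 
(> = start, * = accepting)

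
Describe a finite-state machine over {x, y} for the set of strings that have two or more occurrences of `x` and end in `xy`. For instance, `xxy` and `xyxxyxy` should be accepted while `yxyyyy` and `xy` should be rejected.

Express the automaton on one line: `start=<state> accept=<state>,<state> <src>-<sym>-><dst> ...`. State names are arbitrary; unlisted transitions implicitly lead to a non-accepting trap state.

start=q0 accept=q3 q0-x->q1 q0-y->q0 q1-x->q2 q1-y->q1 q2-x->q2 q2-y->q3 q3-x->q2 q3-y->q1

Handle the two conditions separately and then intersect. One (4 states) tracks the count of `x`s, saturating at 3; the other (3 states) tracks how much of the suffix `xy` has currently been matched. Each combined state is a pair, one component from each; accept when both components accept. Equivalent product states are then merged.
        x   y  
>  q0   q1  q0 
   q1   q2  q1 
   q2   q2  q3 
 * q3   q2  q1 
(> = start, * = accepting)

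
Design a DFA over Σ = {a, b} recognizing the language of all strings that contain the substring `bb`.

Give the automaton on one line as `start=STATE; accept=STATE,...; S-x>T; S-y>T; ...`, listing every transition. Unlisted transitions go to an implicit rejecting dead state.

Track how much of `bb` has been matched so far: state s0 is no progress, s2 is the absorbing accept state reached once `bb` has occurred. Intermediate states record partial matches; on a mismatch, fall back to the longest reusable overlap.
A 3-state machine:
        a   b  
>  s0   s0  s1 
   s1   s0  s2 
 * s2   s2  s2 
(> = start, * = accepting)

start=s0; accept=s2; s0-a>s0; s0-b>s1; s1-a>s0; s1-b>s2; s2-a>s2; s2-b>s2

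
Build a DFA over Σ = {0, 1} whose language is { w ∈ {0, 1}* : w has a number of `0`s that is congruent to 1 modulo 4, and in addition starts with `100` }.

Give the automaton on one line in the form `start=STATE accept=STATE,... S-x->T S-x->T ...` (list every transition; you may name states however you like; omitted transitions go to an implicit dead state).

start=A accept=K A-0->B A-1->C B-0->D B-1->B C-0->E C-1->F D-0->G D-1->D E-0->H E-1->B F-0->B F-1->F G-0->F G-1->G H-0->I H-1->H I-0->J I-1->I J-0->K J-1->J K-0->H K-1->K

Run two small machines in parallel and take their product. One (4 states) tracks the count of `0`s modulo 4; the other (5 states) tracks whether the input so far still matches the prefix `100`. Each combined state is a pair, one component from each; accept when both components accept.
An 11-state machine:
       0  1 
>  A   B  C 
   B   D  B 
   C   E  F 
   D   G  D 
   E   H  B 
   F   B  F 
   G   F  G 
   H   I  H 
   I   J  I 
   J   K  J 
 * K   H  K 
(> = start, * = accepting)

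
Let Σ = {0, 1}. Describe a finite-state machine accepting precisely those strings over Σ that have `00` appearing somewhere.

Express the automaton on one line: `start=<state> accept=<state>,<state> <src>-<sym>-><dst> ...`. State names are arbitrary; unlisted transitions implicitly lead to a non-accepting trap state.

start=q0 accept=q2 q0-0->q1 q0-1->q0 q1-0->q2 q1-1->q0 q2-0->q2 q2-1->q2

States q0..q1 record the length of the longest prefix of `00` that matches the current input suffix. Reaching q2 means `00` has been seen, and we stay there forever. Accept from q2.
3 states suffice.
        0   1  
>  q0   q1  q0 
   q1   q2  q0 
 * q2   q2  q2 
(> = start, * = accepting)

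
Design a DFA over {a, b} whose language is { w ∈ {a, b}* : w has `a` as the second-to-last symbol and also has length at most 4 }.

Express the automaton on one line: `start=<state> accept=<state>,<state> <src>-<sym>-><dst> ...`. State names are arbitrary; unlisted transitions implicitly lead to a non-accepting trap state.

start=q0 accept=q3,q4,q7,q8 q0-a->q1 q0-b->q2 q1-a->q3 q1-b->q4 q2-a->q5 q2-b->q6 q3-a->q7 q3-b->q8 q4-a->q9 q4-b->q10 q5-a->q7 q5-b->q8 q6-a->q9 q6-b->q10 q7-a->q8 q7-b->q8 q8-a->q10 q8-b->q10 q9-a->q8 q9-b->q8 q10-a->q10 q10-b->q10

Build one automaton per condition and run them in lockstep. One (7 states) tracks the last 2 symbols read; the other (6 states) tracks the input length, saturating at 5. Each combined state is a pair, one component from each; accept when both components accept. After merging equivalent states the machine shrinks.
11 states suffice.
          a    b  
>  q0     q1   q2 
   q1     q3   q4 
   q2     q5   q6 
 * q3     q7   q8 
 * q4     q9  q10 
   q5     q7   q8 
   q6     q9  q10 
 * q7     q8   q8 
 * q8    q10  q10 
   q9     q8   q8 
   q10   q10  q10 
(> = start, * = accepting)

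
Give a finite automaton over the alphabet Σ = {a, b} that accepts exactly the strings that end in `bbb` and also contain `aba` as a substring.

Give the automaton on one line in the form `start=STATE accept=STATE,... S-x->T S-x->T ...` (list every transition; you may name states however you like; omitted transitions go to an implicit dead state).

Handle the two conditions separately and then intersect. The first has 4 states tracking how much of the suffix `bbb` has currently been matched; the second has 4 states tracking whether and how much of `aba` has been seen. A product state is a pair (one from each), accepting exactly when both do. Minimizing collapses redundant product states.
7 states suffice.
        a   b  
>  s0   s1  s0 
   s1   s1  s2 
   s2   s3  s0 
   s3   s3  s4 
   s4   s3  s5 
   s5   s3  s6 
 * s6   s3  s6 
(> = start, * = accepting)

start=s0 accept=s6 s0-a->s1 s0-b->s0 s1-a->s1 s1-b->s2 s2-a->s3 s2-b->s0 s3-a->s3 s3-b->s4 s4-a->s3 s4-b->s5 s5-a->s3 s5-b->s6 s6-a->s3 s6-b->s6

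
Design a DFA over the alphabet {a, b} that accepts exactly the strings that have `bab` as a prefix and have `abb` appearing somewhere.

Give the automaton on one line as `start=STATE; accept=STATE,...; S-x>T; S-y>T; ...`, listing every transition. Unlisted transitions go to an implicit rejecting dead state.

start=s0; accept=s6; s0-a>s1; s0-b>s2; s1-a>s1; s1-b>s1; s2-a>s3; s2-b>s1; s3-a>s1; s3-b>s4; s4-a>s5; s4-b>s6; s5-a>s5; s5-b>s4; s6-a>s6; s6-b>s6

Handle the two conditions separately and then intersect. The first has 5 states tracking whether the input so far still matches the prefix `bab`; the second has 4 states tracking whether and how much of `abb` has been seen. A product state is a pair (one from each), accepting exactly when both do. After merging equivalent states the machine shrinks.
        a   b  
>  s0   s1  s2 
   s1   s1  s1 
   s2   s3  s1 
   s3   s1  s4 
   s4   s5  s6 
   s5   s5  s4 
 * s6   s6  s6 
(> = start, * = accepting)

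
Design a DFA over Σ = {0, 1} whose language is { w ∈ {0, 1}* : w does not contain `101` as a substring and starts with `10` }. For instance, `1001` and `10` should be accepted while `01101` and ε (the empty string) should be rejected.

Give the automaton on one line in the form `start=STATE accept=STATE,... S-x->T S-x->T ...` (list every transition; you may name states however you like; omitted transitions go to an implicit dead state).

Run two small machines in parallel and take their product. One (4 states) tracks partial matches of the forbidden pattern `101`; the other (4 states) tracks whether the input so far still matches the prefix `10`. Each combined state is a pair, one component from each; accept when both components accept. Minimizing collapses redundant product states.
6 states suffice.
        0   1  
>  q0   q1  q2 
   q1   q1  q1 
   q2   q3  q1 
 * q3   q4  q1 
 * q4   q4  q5 
 * q5   q3  q5 
(> = start, * = accepting)

start=q0 accept=q3,q4,q5 q0-0->q1 q0-1->q2 q1-0->q1 q1-1->q1 q2-0->q3 q2-1->q1 q3-0->q4 q3-1->q1 q4-0->q4 q4-1->q5 q5-0->q3 q5-1->q5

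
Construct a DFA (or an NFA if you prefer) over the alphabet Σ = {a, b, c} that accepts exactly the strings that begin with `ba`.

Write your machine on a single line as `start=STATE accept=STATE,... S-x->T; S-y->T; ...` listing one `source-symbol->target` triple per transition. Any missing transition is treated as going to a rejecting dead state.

start=q0; accept=q2; q0-a->q3; q0-b->q1; q0-c->q3; q1-a->q2; q1-b->q3; q1-c->q3; q2-a->q2; q2-b->q2; q2-c->q2; q3-a->q3; q3-b->q3; q3-c->q3

Check the first 2 symbols one by one: q0 through q1 record how many have matched `ba` so far; any wrong symbol goes to the dead state q3. After all 2 match we enter the accepting sink q2.
4 states suffice.
        a   b   c  
>  q0   q3  q1  q3 
   q1   q2  q3  q3 
 * q2   q2  q2  q2 
   q3   q3  q3  q3 
(> = start, * = accepting)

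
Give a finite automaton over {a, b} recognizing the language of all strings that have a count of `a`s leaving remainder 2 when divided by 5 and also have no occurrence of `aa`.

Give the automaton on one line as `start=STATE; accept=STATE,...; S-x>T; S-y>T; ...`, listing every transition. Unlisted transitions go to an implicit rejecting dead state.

Handle the two conditions separately and then intersect. The first has 5 states tracking the count of `a`s modulo 5; the second has 3 states tracking partial matches of the forbidden pattern `aa`. A product state is a pair (one from each), accepting exactly when both do. After merging equivalent states the machine shrinks.
With 11 states:
          a    b  
>  q0     q1   q0 
   q1     q2   q3 
   q2     q2   q2 
   q3     q4   q3 
 * q4     q2   q5 
 * q5     q6   q5 
   q6     q2   q7 
   q7     q8   q7 
   q8     q2   q9 
   q9    q10   q9 
   q10    q2   q0 
(> = start, * = accepting)

start=q0; accept=q4,q5; q0-a>q1; q0-b>q0; q1-a>q2; q1-b>q3; q2-a>q2; q2-b>q2; q3-a>q4; q3-b>q3; q4-a>q2; q4-b>q5; q5-a>q6; q5-b>q5; q6-a>q2; q6-b>q7; q7-a>q8; q7-b>q7; q8-a>q2; q8-b>q9; q9-a>q10; q9-b>q9; q10-a>q2; q10-b>q0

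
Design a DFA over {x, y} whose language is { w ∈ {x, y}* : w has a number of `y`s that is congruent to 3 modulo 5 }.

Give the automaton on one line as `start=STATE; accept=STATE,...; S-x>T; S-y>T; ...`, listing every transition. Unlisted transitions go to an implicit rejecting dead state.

start=S0; accept=S3; S0-x>S0; S0-y>S1; S1-x>S1; S1-y>S2; S2-x>S2; S2-y>S3; S3-x>S3; S3-y>S4; S4-x>S4; S4-y>S0

Keep the running count of `y`s modulo 5: each `y` advances along the cycle S0 → S1 → S2 → S3 → S4 → S0 while other symbols loop. Accept at S3.
        x   y  
>  S0   S0  S1 
   S1   S1  S2 
   S2   S2  S3 
 * S3   S3  S4 
   S4   S4  S0 
(> = start, * = accepting)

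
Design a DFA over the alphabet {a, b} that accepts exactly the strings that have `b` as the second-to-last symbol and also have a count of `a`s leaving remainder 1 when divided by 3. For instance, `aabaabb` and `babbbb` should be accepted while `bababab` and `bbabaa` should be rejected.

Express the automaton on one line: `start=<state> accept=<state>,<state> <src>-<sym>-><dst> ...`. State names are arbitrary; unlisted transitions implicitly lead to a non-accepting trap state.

start=S0 accept=S5,S6 S0-a->S1 S0-b->S2 S1-a->S3 S1-b->S4 S2-a->S5 S2-b->S2 S3-a->S0 S3-b->S3 S4-a->S3 S4-b->S6 S5-a->S3 S5-b->S4 S6-a->S3 S6-b->S6

Build one automaton per condition and run them in lockstep. The first has 7 states tracking the last 2 symbols read; the second has 3 states tracking the count of `a`s modulo 3. A product state is a pair (one from each), accepting exactly when both do. Minimizing collapses redundant product states.
        a   b  
>  S0   S1  S2 
   S1   S3  S4 
   S2   S5  S2 
   S3   S0  S3 
   S4   S3  S6 
 * S5   S3  S4 
 * S6   S3  S6 
(> = start, * = accepting)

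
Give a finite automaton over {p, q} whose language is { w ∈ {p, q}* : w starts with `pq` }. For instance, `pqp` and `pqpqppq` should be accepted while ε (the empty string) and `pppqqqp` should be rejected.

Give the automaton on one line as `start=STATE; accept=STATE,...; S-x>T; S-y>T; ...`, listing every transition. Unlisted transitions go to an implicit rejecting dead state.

start=s0; accept=s2; s0-p>s1; s0-q>s3; s1-p>s3; s1-q>s2; s2-p>s2; s2-q>s2; s3-p>s3; s3-q>s3

Walk along `pq` while the input agrees: from s0 take `p` to s1, and so on. Any deviation drops to the rejecting sink s3. Once s2 is reached the prefix is confirmed and every continuation is accepted.
        p   q  
>  s0   s1  s3 
   s1   s3  s2 
 * s2   s2  s2 
   s3   s3  s3 
(> = start, * = accepting)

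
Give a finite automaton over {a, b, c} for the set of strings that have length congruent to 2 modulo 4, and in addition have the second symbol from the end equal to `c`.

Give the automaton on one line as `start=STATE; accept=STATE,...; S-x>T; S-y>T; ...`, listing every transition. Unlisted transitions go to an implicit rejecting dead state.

start=s0; accept=s4; s0-a>s1; s0-b>s1; s0-c>s2; s1-a>s3; s1-b>s3; s1-c>s3; s2-a>s4; s2-b>s4; s2-c>s4; s3-a>s5; s3-b>s5; s3-c>s5; s4-a>s5; s4-b>s5; s4-c>s5; s5-a>s0; s5-b>s0; s5-c>s0

Handle the two conditions separately and then intersect. The first has 4 states tracking the input length modulo 4; the second has 13 states tracking the last 2 symbols read. A product state is a pair (one from each), accepting exactly when both do. Equivalent product states are then merged.
6 states suffice.
        a   b   c  
>  s0   s1  s1  s2 
   s1   s3  s3  s3 
   s2   s4  s4  s4 
   s3   s5  s5  s5 
 * s4   s5  s5  s5 
   s5   s0  s0  s0 
(> = start, * = accepting)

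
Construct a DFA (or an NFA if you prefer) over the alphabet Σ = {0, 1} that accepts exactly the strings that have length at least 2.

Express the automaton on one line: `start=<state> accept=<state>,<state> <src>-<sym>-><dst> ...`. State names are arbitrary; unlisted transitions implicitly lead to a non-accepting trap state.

start=S0 accept=S2,S3 S0-0->S1 S0-1->S1 S1-0->S2 S1-1->S2 S2-0->S3 S2-1->S3 S3-0->S3 S3-1->S3

We only need to distinguish lengths 0, 1, …, 2, and '>2'. Chain S0 → S1 → S2 → S3 on every symbol, with S3 looping. Accepting states: {S2, S3}.
        0   1  
>  S0   S1  S1 
   S1   S2  S2 
 * S2   S3  S3 
 * S3   S3  S3 
(> = start, * = accepting)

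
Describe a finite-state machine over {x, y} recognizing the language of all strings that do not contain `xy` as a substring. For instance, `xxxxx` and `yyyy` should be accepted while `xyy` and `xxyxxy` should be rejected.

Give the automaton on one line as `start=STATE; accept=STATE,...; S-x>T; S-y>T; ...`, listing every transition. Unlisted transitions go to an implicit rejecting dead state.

start=q0; accept=q0,q1; q0-x>q1; q0-y>q0; q1-x>q1; q1-y>q2; q2-x>q2; q2-y>q2

Track partial matches of the forbidden pattern `xy`. State q2 is a dead state reached once `xy` has occurred; every other state accepts. q0 means no part of `xy` is currently matched.
With 3 states:
        x   y  
>* q0   q1  q0 
 * q1   q1  q2 
   q2   q2  q2 
(> = start, * = accepting)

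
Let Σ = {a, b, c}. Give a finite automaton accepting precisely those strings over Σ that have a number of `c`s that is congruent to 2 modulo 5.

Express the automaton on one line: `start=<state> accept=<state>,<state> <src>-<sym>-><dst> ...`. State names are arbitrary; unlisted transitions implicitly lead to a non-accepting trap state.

start=q0 accept=q2 q0-a->q0 q0-b->q0 q0-c->q1 q1-a->q1 q1-b->q1 q1-c->q2 q2-a->q2 q2-b->q2 q2-c->q3 q3-a->q3 q3-b->q3 q3-c->q4 q4-a->q4 q4-b->q4 q4-c->q0

Keep the running count of `c`s modulo 5: each `c` advances along the cycle q0 → q1 → q2 → q3 → q4 → q0 while other symbols loop. Accept at q2.
        a   b   c  
>  q0   q0  q0  q1 
   q1   q1  q1  q2 
 * q2   q2  q2  q3 
   q3   q3  q3  q4 
   q4   q4  q4  q0 
(> = start, * = accepting)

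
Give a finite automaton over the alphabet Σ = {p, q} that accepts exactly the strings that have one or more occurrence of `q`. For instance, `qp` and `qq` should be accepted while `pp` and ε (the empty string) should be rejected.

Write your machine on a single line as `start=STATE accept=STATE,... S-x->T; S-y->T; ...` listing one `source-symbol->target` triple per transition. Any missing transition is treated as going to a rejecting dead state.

Only the number of `q`s matters, and only up to 2. Make a chain s0 → s1 → s2 advanced by each `q` (with s2 absorbing); every other symbol self-loops. The accepting set is {s1, s2}.
        p   q  
>  s0   s0  s1 
 * s1   s1  s2 
 * s2   s2  s2 
(> = start, * = accepting)

start=s0; accept=s1,s2; s0-p->s0; s0-q->s1; s1-p->s1; s1-q->s2; s2-p->s2; s2-q->s2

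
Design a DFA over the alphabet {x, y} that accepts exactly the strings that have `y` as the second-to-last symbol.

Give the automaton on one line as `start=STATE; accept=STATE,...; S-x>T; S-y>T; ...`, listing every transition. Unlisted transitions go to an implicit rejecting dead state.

start=q0; accept=q5,q6; q0-x>q1; q0-y>q2; q1-x>q3; q1-y>q4; q2-x>q5; q2-y>q6; q3-x>q3; q3-y>q4; q4-x>q5; q4-y>q6; q5-x>q3; q5-y>q4; q6-x>q5; q6-y>q6

Because acceptance depends on a position counted from the end, the machine has to buffer the most recent 2 symbols. Make each state the string of the last up-to-2 symbols read; on input `x` shift the window left and append `x`. Accept when the buffered window has length 2 and begins with `y`.
A 7-state machine:
        x   y  
>  q0   q1  q2 
   q1   q3  q4 
   q2   q5  q6 
   q3   q3  q4 
   q4   q5  q6 
 * q5   q3  q4 
 * q6   q5  q6 
(> = start, * = accepting)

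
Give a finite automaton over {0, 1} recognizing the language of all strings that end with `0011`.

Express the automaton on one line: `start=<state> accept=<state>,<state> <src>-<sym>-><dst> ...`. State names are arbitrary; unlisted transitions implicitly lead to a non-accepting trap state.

start=S0 accept=S4 S0-0->S1 S0-1->S0 S1-0->S2 S1-1->S0 S2-0->S2 S2-1->S3 S3-0->S1 S3-1->S4 S4-0->S1 S4-1->S0

Let each state record the length of the longest suffix of the input read so far that is also a prefix of `0011`. S1 means the last symbol is `0`; S2 means the last 2 symbols are `00`; S3 means the last 3 symbols are `001`; S4 means the last 4 symbols are `0011`. Accept only at S4, where the string currently ends in `0011`.
A 5-state machine:
        0   1  
>  S0   S1  S0 
   S1   S2  S0 
   S2   S2  S3 
   S3   S1  S4 
 * S4   S1  S0 
(> = start, * = accepting)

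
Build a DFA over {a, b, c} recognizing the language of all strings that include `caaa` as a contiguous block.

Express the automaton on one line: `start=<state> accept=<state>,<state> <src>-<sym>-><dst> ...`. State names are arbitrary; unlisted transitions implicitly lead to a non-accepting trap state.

Track how much of `caaa` has been matched so far: state q0 is no progress, q4 is the absorbing accept state reached once `caaa` has occurred. Intermediate states record partial matches; on a mismatch, fall back to the longest reusable overlap.
With 5 states:
        a   b   c  
>  q0   q0  q0  q1 
   q1   q2  q0  q1 
   q2   q3  q0  q1 
   q3   q4  q0  q1 
 * q4   q4  q4  q4 
(> = start, * = accepting)

start=q0 accept=q4 q0-a->q0 q0-b->q0 q0-c->q1 q1-a->q2 q1-b->q0 q1-c->q1 q2-a->q3 q2-b->q0 q2-c->q1 q3-a->q4 q3-b->q0 q3-c->q1 q4-a->q4 q4-b->q4 q4-c->q4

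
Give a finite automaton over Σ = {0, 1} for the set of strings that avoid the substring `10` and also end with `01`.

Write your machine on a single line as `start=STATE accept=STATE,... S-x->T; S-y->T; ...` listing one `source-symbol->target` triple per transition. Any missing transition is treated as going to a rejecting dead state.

start=S0; accept=S3; S0-0->S1; S0-1->S2; S1-0->S1; S1-1->S3; S2-0->S2; S2-1->S2; S3-0->S2; S3-1->S2

Build one automaton per condition and run them in lockstep. One (3 states) tracks partial matches of the forbidden pattern `10`; the other (3 states) tracks how much of the suffix `01` has currently been matched. Each combined state is a pair, one component from each; accept when both components accept. Minimizing collapses redundant product states.
With 4 states:
        0   1  
>  S0   S1  S2 
   S1   S1  S3 
   S2   S2  S2 
 * S3   S2  S2 
(> = start, * = accepting)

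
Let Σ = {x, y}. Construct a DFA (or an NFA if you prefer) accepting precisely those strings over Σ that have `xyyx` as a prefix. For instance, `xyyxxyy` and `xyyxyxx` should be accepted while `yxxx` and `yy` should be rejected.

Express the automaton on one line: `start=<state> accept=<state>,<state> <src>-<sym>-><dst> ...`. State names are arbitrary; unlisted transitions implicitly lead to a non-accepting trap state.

Check the first 4 symbols one by one: s0 through s3 record how many have matched `xyyx` so far; any wrong symbol goes to the dead state s5. After all 4 match we enter the accepting sink s4.
A 6-state machine:
        x   y  
>  s0   s1  s5 
   s1   s5  s2 
   s2   s5  s3 
   s3   s4  s5 
 * s4   s4  s4 
   s5   s5  s5 
(> = start, * = accepting)

start=s0 accept=s4 s0-x->s1 s0-y->s5 s1-x->s5 s1-y->s2 s2-x->s5 s2-y->s3 s3-x->s4 s3-y->s5 s4-x->s4 s4-y->s4 s5-x->s5 s5-y->s5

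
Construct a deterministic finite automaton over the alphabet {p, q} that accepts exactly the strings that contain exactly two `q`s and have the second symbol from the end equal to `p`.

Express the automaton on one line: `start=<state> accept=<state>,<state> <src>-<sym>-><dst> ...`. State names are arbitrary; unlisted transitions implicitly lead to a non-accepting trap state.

start=S0 accept=S4,S7 S0-p->S0 S0-q->S1 S1-p->S2 S1-q->S3 S2-p->S2 S2-q->S4 S3-p->S5 S3-q->S6 S4-p->S5 S4-q->S6 S5-p->S7 S5-q->S6 S6-p->S6 S6-q->S6 S7-p->S7 S7-q->S6

Handle the two conditions separately and then intersect. The first has 4 states tracking the count of `q`s, saturating at 3; the second has 7 states tracking the last 2 symbols read. A product state is a pair (one from each), accepting exactly when both do. After merging equivalent states the machine shrinks.
8 states suffice.
        p   q  
>  S0   S0  S1 
   S1   S2  S3 
   S2   S2  S4 
   S3   S5  S6 
 * S4   S5  S6 
   S5   S7  S6 
   S6   S6  S6 
 * S7   S7  S6 
(> = start, * = accepting)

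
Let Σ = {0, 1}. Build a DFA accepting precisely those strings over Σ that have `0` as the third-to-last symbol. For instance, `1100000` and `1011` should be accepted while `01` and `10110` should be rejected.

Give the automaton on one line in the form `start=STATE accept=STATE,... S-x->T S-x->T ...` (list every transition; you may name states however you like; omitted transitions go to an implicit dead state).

A DFA must remember the last 3 symbols (since which symbol is third-to-last isn't known until the input ends). Use one state per possible window of the last ≤3 symbols; accept from those whose window starts with `0`.
15 states suffice.
          0    1  
>  s0     s1   s2 
   s1     s3   s4 
   s2     s5   s6 
   s3     s7   s8 
   s4     s9  s10 
   s5    s11  s12 
   s6    s13  s14 
 * s7     s7   s8 
 * s8     s9  s10 
 * s9    s11  s12 
 * s10   s13  s14 
   s11    s7   s8 
   s12    s9  s10 
   s13   s11  s12 
   s14   s13  s14 
(> = start, * = accepting)

start=s0 accept=s7,s8,s9,s10 s0-0->s1 s0-1->s2 s1-0->s3 s1-1->s4 s2-0->s5 s2-1->s6 s3-0->s7 s3-1->s8 s4-0->s9 s4-1->s10 s5-0->s11 s5-1->s12 s6-0->s13 s6-1->s14 s7-0->s7 s7-1->s8 s8-0->s9 s8-1->s10 s9-0->s11 s9-1->s12 s10-0->s13 s10-1->s14 s11-0->s7 s11-1->s8 s12-0->s9 s12-1->s10 s13-0->s11 s13-1->s12 s14-0->s13 s14-1->s14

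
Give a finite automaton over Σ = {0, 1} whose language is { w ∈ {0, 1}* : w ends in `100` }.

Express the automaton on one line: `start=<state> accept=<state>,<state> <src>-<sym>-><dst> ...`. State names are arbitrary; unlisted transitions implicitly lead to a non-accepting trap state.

Remember how much of `100` the current input suffix matches. State S0 means no match yet; S1 means the last symbol is `1`; S2 means the last 2 symbols are `10`; S3 means the last 3 symbols are `100`. Only S3 accepts. On a mismatch, fall back to the longest proper suffix that is still a prefix of `100`.
With 4 states:
        0   1  
>  S0   S0  S1 
   S1   S2  S1 
   S2   S3  S1 
 * S3   S0  S1 
(> = start, * = accepting)

start=S0 accept=S3 S0-0->S0 S0-1->S1 S1-0->S2 S1-1->S1 S2-0->S3 S2-1->S1 S3-0->S0 S3-1->S1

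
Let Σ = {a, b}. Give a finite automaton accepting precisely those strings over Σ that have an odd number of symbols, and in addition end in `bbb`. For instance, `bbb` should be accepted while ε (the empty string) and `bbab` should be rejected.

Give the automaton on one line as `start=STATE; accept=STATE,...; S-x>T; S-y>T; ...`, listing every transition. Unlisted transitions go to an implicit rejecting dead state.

Build one automaton per condition and run them in lockstep. The first has 2 states tracking the input length modulo 2; the second has 4 states tracking how much of the suffix `bbb` has currently been matched. A product state is a pair (one from each), accepting exactly when both do. Equivalent product states are then merged.
        a   b  
>  q0   q1  q2 
   q1   q0  q0 
   q2   q0  q3 
   q3   q1  q4 
 * q4   q0  q3 
(> = start, * = accepting)

start=q0; accept=q4; q0-a>q1; q0-b>q2; q1-a>q0; q1-b>q0; q2-a>q0; q2-b>q3; q3-a>q1; q3-b>q4; q4-a>q0; q4-b>q3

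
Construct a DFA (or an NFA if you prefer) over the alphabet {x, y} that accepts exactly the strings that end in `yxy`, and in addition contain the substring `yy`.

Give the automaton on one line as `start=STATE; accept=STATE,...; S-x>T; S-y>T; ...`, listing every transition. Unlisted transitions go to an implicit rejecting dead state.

Handle the two conditions separately and then intersect. The first has 4 states tracking how much of the suffix `yxy` has currently been matched; the second has 3 states tracking whether and how much of `yy` has been seen. A product state is a pair (one from each), accepting exactly when both do. Minimizing collapses redundant product states.
        x   y  
>  S0   S0  S1 
   S1   S0  S2 
   S2   S3  S2 
   S3   S4  S5 
   S4   S4  S2 
 * S5   S3  S2 
(> = start, * = accepting)

start=S0; accept=S5; S0-x>S0; S0-y>S1; S1-x>S0; S1-y>S2; S2-x>S3; S2-y>S2; S3-x>S4; S3-y>S5; S4-x>S4; S4-y>S2; S5-x>S3; S5-y>S2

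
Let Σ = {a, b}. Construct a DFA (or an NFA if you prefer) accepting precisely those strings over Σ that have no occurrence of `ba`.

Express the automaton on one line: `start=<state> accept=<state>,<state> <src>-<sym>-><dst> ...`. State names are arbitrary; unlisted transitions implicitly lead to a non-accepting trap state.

start=q0 accept=q0,q1 q0-a->q0 q0-b->q1 q1-a->q2 q1-b->q1 q2-a->q2 q2-b->q2

This is the complement of 'contains `ba`'. Use the same substring-matching states — q0 through q2 holding how much of `ba` has just been matched — but flip the accepting set: everything except the trap q2 accepts.
With 3 states:
        a   b  
>* q0   q0  q1 
 * q1   q2  q1 
   q2   q2  q2 
(> = start, * = accepting)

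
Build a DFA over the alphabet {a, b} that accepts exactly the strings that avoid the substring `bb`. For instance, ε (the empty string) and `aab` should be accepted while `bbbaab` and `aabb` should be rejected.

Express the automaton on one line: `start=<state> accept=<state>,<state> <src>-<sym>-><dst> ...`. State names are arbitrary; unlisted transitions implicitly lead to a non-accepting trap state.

Track partial matches of the forbidden pattern `bb`. State S2 is a dead state reached once `bb` has occurred; every other state accepts. S0 means no part of `bb` is currently matched.
3 states suffice.
        a   b  
>* S0   S0  S1 
 * S1   S0  S2 
   S2   S2  S2 
(> = start, * = accepting)

start=S0 accept=S0,S1 S0-a->S0 S0-b->S1 S1-a->S0 S1-b->S2 S2-a->S2 S2-b->S2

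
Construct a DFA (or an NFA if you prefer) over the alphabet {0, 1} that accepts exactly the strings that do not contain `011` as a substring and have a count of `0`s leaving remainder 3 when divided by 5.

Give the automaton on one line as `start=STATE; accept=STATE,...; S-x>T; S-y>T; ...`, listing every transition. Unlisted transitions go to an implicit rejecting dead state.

Run two small machines in parallel and take their product. The first has 4 states tracking partial matches of the forbidden pattern `011`; the second has 5 states tracking the count of `0`s modulo 5. A product state is a pair (one from each), accepting exactly when both do.
A 16-state machine:
          0    1  
>  q0     q1   q0 
   q1     q2   q3 
   q2     q4   q5 
   q3     q2   q6 
 * q4     q7   q8 
   q5     q4   q9 
   q6     q9   q6 
   q7    q10  q11 
 * q8     q7  q12 
   q9    q12   q9 
   q10    q1  q13 
   q11   q10  q14 
   q12   q14  q12 
   q13    q1  q15 
   q14   q15  q14 
   q15    q6  q15 
(> = start, * = accepting)

start=q0; accept=q4,q8; q0-0>q1; q0-1>q0; q1-0>q2; q1-1>q3; q2-0>q4; q2-1>q5; q3-0>q2; q3-1>q6; q4-0>q7; q4-1>q8; q5-0>q4; q5-1>q9; q6-0>q9; q6-1>q6; q7-0>q10; q7-1>q11; q8-0>q7; q8-1>q12; q9-0>q12; q9-1>q9; q10-0>q1; q10-1>q13; q11-0>q10; q11-1>q14; q12-0>q14; q12-1>q12; q13-0>q1; q13-1>q15; q14-0>q15; q14-1>q14; q15-0>q6; q15-1>q15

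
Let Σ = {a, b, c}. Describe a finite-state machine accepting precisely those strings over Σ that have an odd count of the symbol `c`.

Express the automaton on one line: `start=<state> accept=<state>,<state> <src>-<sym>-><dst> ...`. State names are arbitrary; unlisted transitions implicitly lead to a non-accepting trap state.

start=q0 accept=q1 q0-a->q0 q0-b->q0 q0-c->q1 q1-a->q1 q1-b->q1 q1-c->q0

The only thing that matters is how many `c`s have appeared, reduced mod 2. Use one state per residue: q0 for 0, …, q1 for 1. Reading `c` moves to the next residue; anything else stays put. q1 is accepting.
With 2 states:
        a   b   c  
>  q0   q0  q0  q1 
 * q1   q1  q1  q0 
(> = start, * = accepting)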